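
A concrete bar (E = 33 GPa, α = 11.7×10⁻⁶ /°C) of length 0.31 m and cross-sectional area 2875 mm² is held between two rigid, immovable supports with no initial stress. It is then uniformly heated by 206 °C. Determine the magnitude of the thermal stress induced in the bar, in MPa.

The supports are rigid, so the total axial strain is zero. The restrained thermal strain is ε = αΔT = 11.7×10⁻⁶ × 206 = 2410.2×10⁻⁶.
The stress required to suppress this strain is σ = Eε = 33×10³ × 2410.2×10⁻⁶ = 79.54 MPa, compressive since the bar is trying to expand.

σ ≈ 79.5 MPa (compressive)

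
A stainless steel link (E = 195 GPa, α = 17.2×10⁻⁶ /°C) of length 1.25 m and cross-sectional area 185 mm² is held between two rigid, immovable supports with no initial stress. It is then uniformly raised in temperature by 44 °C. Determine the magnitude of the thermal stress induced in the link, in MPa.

With length fixed, the mechanical strain must cancel the thermal strain αΔT = 17.2×10⁻⁶ × 44 = 756.8×10⁻⁶.
σ = EαΔT = 195×10³ × 17.2×10⁻⁶ × 44 = 147.6 MPa (compressive; the link is trying to expand).

σ ≈ 148 MPa (compressive)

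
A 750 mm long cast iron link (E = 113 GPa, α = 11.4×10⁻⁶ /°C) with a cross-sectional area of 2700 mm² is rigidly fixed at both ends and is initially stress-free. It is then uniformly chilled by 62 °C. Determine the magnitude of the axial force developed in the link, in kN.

The ends cannot move, so σ = EαΔT = 113×10³ × 11.4×10⁻⁶ × 62 = 79.87 MPa.
Then P = σA = 79.87 × 2700 mm² = 215.6 kN, tensile.

P ≈ 216 kN (tensile)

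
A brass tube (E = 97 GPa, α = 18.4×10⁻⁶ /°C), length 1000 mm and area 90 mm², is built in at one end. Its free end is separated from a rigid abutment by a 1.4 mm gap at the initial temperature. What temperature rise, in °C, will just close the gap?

ΔT ≈ 76.1 °C

Contact occurs when the free expansion equals the gap: αΔT L = 1.4 mm.
ΔT = 1.4 / (18.4×10⁻⁶ × 1000) = 76.09 °C.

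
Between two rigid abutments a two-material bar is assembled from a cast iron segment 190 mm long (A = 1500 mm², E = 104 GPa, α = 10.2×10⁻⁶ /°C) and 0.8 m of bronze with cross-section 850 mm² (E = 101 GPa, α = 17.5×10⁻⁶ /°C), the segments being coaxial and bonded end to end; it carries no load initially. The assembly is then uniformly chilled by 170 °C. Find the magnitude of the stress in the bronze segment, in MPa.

Free thermal contraction of the whole bar: Σ αᵢΔT Lᵢ = 10.2×10⁻⁶×170×190 + 17.5×10⁻⁶×170×800 = 2.709 mm.
Since the ends are fixed, an axial force P builds up, equal in every segment, with P · Σ Lᵢ/(AᵢEᵢ) = δ_free.
The series flexibility is Σ Lᵢ/(AᵢEᵢ) = 190/(1500×104×10³) + 800/(850×101×10³) = 1.054×10⁻⁵ mm/N.
So P = 2.709 / 1.054×10⁻⁵ = 257.1 kN, tensile.
σ_{bronze} = P / A = 257100 / 850 = 302.5 MPa.

σ ≈ 303 MPa (tensile)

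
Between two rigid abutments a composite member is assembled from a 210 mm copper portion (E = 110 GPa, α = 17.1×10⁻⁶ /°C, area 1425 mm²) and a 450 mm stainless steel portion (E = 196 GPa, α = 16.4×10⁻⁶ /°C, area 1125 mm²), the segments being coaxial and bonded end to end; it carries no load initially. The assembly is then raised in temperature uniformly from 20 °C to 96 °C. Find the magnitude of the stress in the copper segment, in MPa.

σ ≈ 173 MPa (compressive)

If the supports were absent, the total length change would be Σ αᵢΔT Lᵢ = 17.1×10⁻⁶×76×210 + 16.4×10⁻⁶×76×450 = 0.8338 mm.
The rigid supports impose zero overall length change; the single axial force P common to all segments must satisfy P Σ Lᵢ/(AᵢEᵢ) = δ_free.
Σ Lᵢ/(AᵢEᵢ) = 210/(1425×110×10³) + 450/(1125×196×10³) = 3.381×10⁻⁶ mm/N.
Hence P = δ_free / Σ(L/AE) = 0.8338/3.381×10⁻⁶ = 246.6 kN (compressive).
σ_{copper} = P / A = 246600 / 1425 = 173.1 MPa.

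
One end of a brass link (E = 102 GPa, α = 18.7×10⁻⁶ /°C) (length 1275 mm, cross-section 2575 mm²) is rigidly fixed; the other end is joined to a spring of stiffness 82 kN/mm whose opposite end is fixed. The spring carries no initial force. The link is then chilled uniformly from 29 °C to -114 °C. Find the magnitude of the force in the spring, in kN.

If the spring were absent the link would shorten by αΔT L = 18.7×10⁻⁶ × 143 × 1275 = 3.409 mm.
Let P be the tensile force in the spring. The link extends elastically by PL/(AE) and the spring stretches by P/k; together these equal δ_free.
So P = δ_free / [L/(AE) + 1/k] = 3.409 / [ 1275/(2575×102×10³) + 1/(82×10³) ].
P = 3.409 / 1.705×10⁻⁵ = 200000 N.

P ≈ 200 kN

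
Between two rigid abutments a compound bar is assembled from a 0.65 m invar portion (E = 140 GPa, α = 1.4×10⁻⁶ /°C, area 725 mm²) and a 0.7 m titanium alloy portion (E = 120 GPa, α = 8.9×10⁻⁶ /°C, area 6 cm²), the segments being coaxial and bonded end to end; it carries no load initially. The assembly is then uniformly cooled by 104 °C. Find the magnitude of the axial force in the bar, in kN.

P ≈ 46 kN (tensile)

With the walls removed the bar would change length by δ_free = Σ αᵢΔT Lᵢ = 1.4×10⁻⁶×104×650 + 8.9×10⁻⁶×104×700 = 0.7426 mm.
The rigid supports impose zero overall length change; the single axial force P common to all segments must satisfy P Σ Lᵢ/(AᵢEᵢ) = δ_free.
The series flexibility is Σ Lᵢ/(AᵢEᵢ) = 650/(725×140×10³) + 700/(600×120×10³) = 1.613×10⁻⁵ mm/N.
P = 0.7426 / 1.613×10⁻⁵ = 46050 N = 46.05 kN, tensile.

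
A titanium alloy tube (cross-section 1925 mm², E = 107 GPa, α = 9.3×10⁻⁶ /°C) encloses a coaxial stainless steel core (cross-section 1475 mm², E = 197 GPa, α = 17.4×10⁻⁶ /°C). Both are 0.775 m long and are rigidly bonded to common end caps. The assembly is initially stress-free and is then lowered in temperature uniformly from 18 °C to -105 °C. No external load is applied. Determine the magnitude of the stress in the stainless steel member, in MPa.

Equilibrium of a rigid end plate with no external load gives equal and opposite internal forces ±P in the two members. Since α_{stainless steel} > α_{titanium alloy}, cooling drives the stainless steel into tension and the titanium alloy into compression.
Setting the final lengths equal and cancelling L: (α₁ − α₂)ΔT = P/(A₁E₁) + P/(A₂E₂).
|α₁ − α₂|·ΔT = 8.1×10⁻⁶ × 123 = 0.0009963.
1/(A₁E₁) + 1/(A₂E₂) = 1/(1925×107×10³) + 1/(1475×197×10³) = 8.296×10⁻⁹ N⁻¹.
So P = 0.0009963 / 8.296×10⁻⁹ = 120.1 kN.
σ_{stainless steel} = P/A₂ = 120100/1475 = 81.42 MPa, tensile.

σ ≈ 81.4 MPa (tensile)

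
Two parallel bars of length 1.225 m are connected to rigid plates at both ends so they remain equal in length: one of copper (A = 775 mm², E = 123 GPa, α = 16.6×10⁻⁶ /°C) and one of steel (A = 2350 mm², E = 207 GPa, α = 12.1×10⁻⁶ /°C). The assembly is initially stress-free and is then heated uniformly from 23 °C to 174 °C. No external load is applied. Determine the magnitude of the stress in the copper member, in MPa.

σ ≈ 69.9 MPa (compressive)

Both members must finish at the same length. With the larger α, the copper tends to over-expand; the plates restrain it, putting the copper in compression and the steel in tension. With no external load the two internal forces are equal and opposite, magnitude P.
Equating the net (thermal + elastic) strains gives |α₁ − α₂|·ΔT = P·[1/(A₁E₁) + 1/(A₂E₂)].
|α₁ − α₂|·ΔT = 4.5×10⁻⁶ × 151 = 0.0006795.
1/(A₁E₁) + 1/(A₂E₂) = 1/(775×123×10³) + 1/(2350×207×10³) = 1.255×10⁻⁸ N⁻¹.
P = 0.0006795 / 1.255×10⁻⁸ = 54160 N = 54.16 kN.
σ_{copper} = P/A₁ = 54160/775 = 69.88 MPa, compressive.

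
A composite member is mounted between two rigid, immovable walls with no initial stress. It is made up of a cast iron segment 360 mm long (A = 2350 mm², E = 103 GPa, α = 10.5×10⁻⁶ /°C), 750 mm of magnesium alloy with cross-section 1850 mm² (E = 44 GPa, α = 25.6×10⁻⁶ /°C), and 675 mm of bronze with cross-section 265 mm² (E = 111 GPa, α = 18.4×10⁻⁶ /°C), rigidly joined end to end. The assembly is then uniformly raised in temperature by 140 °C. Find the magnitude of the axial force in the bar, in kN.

P ≈ 147 kN (compressive)

If the supports were absent, the total length change would be Σ αᵢΔT Lᵢ = 10.5×10⁻⁶×140×360 + 25.6×10⁻⁶×140×750 + 18.4×10⁻⁶×140×675 = 4.956 mm.
Since the ends are fixed, an axial force P builds up, equal in every segment, with P · Σ Lᵢ/(AᵢEᵢ) = δ_free.
Σ Lᵢ/(AᵢEᵢ) = 360/(2350×103×10³) + 750/(1850×44×10³) + 675/(265×111×10³) = 3.365×10⁻⁵ mm/N.
P = 4.956 / 3.365×10⁻⁵ = 147300 N = 147.3 kN, compressive.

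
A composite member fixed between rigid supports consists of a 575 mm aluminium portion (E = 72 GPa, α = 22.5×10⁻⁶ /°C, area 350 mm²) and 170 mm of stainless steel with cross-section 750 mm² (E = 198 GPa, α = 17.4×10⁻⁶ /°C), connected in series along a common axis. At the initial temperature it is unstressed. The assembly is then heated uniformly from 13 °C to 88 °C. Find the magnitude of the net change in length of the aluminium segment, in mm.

|ΔL| ≈ 0.165 mm

If the supports were absent, the total length change would be Σ αᵢΔT Lᵢ = 22.5×10⁻⁶×75×575 + 17.4×10⁻⁶×75×170 = 1.192 mm.
The walls prevent any net length change, so an axial force P (same in every segment) develops. Compatibility: P · Σ Lᵢ/(AᵢEᵢ) = δ_free.
The series flexibility is Σ Lᵢ/(AᵢEᵢ) = 575/(350×72×10³) + 170/(750×198×10³) = 2.396×10⁻⁵ mm/N.
P = 1.192 / 2.396×10⁻⁵ = 49750 N = 49.75 kN, compressive.
For the aluminium segment, free thermal change = 22.5×10⁻⁶×75×575 = 0.9703 mm and elastic change from P = 49750×575/(350×72×10³) = 1.135 mm; these oppose, so the net change is 0.165 mm (segment shortens).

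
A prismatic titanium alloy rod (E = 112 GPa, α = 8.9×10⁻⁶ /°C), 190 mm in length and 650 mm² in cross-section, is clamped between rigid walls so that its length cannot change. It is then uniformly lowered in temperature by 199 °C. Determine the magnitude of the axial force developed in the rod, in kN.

Full restraint means ε = 0, so the stress is σ = EαΔT = 112×10³ × 8.9×10⁻⁶ × 199 = 198.4 MPa.
P = AEαΔT = 650 × 112×10³ × 8.9×10⁻⁶ × 199 = 128.9 kN (tensile).

P ≈ 129 kN (tensile)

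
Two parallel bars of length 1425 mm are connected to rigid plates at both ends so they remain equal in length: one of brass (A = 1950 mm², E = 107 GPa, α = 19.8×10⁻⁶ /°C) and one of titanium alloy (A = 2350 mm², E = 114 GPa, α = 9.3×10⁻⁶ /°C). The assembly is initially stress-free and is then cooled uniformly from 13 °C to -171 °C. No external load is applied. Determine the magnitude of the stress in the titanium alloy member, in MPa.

σ ≈ 96.4 MPa (compressive)

Equilibrium of a rigid end plate with no external load gives equal and opposite internal forces ±P in the two members. Since α_{brass} > α_{titanium alloy}, cooling drives the brass into tension and the titanium alloy into compression.
Setting the final lengths equal and cancelling L: (α₁ − α₂)ΔT = P/(A₁E₁) + P/(A₂E₂).
|α₁ − α₂|·ΔT = 10.5×10⁻⁶ × 184 = 0.001932.
1/(A₁E₁) + 1/(A₂E₂) = 1/(1950×107×10³) + 1/(2350×114×10³) = 8.525×10⁻⁹ N⁻¹.
P = 0.001932 / 8.525×10⁻⁹ = 226600 N = 226.6 kN.
σ_{titanium alloy} = P/A₂ = 226600/2350 = 96.43 MPa, compressive.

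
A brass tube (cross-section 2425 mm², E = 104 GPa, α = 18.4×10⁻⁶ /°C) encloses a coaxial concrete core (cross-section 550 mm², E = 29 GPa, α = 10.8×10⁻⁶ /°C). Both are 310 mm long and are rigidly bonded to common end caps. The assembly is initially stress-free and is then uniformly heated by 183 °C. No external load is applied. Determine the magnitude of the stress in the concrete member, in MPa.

Equilibrium of a rigid end plate with no external load gives equal and opposite internal forces ±P in the two members. Since α_{brass} > α_{concrete}, heating drives the brass into compression and the concrete into tension.
Equating the net (thermal + elastic) strains gives |α₁ − α₂|·ΔT = P·[1/(A₁E₁) + 1/(A₂E₂)].
|α₁ − α₂|·ΔT = 7.6×10⁻⁶ × 183 = 0.001391.
1/(A₁E₁) + 1/(A₂E₂) = 1/(2425×104×10³) + 1/(550×29×10³) = 6.666×10⁻⁸ N⁻¹.
So P = 0.001391 / 6.666×10⁻⁸ = 20.86 kN.
σ_{concrete} = P/A₂ = 20860/550 = 37.93 MPa, tensile.

σ ≈ 37.9 MPa (tensile)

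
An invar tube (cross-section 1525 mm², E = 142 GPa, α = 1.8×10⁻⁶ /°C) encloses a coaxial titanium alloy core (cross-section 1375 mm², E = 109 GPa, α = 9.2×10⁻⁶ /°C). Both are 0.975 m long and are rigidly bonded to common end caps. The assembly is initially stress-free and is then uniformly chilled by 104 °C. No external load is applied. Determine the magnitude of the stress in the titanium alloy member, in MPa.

Both members must finish at the same length. With the larger α, the titanium alloy tends to over-contract; the plates restrain it, putting the titanium alloy in tension and the invar in compression. With no external load the two internal forces are equal and opposite, magnitude P.
Equating the net (thermal + elastic) strains gives |α₁ − α₂|·ΔT = P·[1/(A₁E₁) + 1/(A₂E₂)].
|α₁ − α₂|·ΔT = 7.4×10⁻⁶ × 104 = 0.0007696.
1/(A₁E₁) + 1/(A₂E₂) = 1/(1525×142×10³) + 1/(1375×109×10³) = 1.129×10⁻⁸ N⁻¹.
P = 0.0007696 / 1.129×10⁻⁸ = 68170 N = 68.17 kN.
σ_{titanium alloy} = P/A₂ = 68170/1375 = 49.58 MPa, tensile.

σ ≈ 49.6 MPa (tensile)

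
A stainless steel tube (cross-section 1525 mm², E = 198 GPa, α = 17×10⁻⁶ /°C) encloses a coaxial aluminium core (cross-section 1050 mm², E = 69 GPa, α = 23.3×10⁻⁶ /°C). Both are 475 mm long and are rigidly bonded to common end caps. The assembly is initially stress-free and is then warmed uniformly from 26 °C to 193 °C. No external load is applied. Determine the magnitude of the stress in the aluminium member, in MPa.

σ ≈ 58.5 MPa (compressive)

Both members must finish at the same length. With the larger α, the aluminium tends to over-expand; the plates restrain it, putting the aluminium in compression and the stainless steel in tension. With no external load the two internal forces are equal and opposite, magnitude P.
Setting the final lengths equal and cancelling L: (α₁ − α₂)ΔT = P/(A₁E₁) + P/(A₂E₂).
|α₁ − α₂|·ΔT = 6.3×10⁻⁶ × 167 = 0.001052.
1/(A₁E₁) + 1/(A₂E₂) = 1/(1525×198×10³) + 1/(1050×69×10³) = 1.711×10⁻⁸ N⁻¹.
P = 0.001052 / 1.711×10⁻⁸ = 61470 N = 61.47 kN.
σ_{aluminium} = P/A₂ = 61470/1050 = 58.55 MPa, compressive.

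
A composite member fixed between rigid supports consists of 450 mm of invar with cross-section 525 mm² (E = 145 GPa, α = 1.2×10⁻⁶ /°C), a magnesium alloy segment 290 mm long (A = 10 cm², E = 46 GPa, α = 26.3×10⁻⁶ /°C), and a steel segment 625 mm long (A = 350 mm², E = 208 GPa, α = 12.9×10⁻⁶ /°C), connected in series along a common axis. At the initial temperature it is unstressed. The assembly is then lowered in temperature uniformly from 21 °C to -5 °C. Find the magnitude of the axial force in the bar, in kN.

P ≈ 20.3 kN (tensile)

Free thermal contraction of the whole bar: Σ αᵢΔT Lᵢ = 1.2×10⁻⁶×26×450 + 26.3×10⁻⁶×26×290 + 12.9×10⁻⁶×26×625 = 0.422 mm.
Since the ends are fixed, an axial force P builds up, equal in every segment, with P · Σ Lᵢ/(AᵢEᵢ) = δ_free.
Σ Lᵢ/(AᵢEᵢ) = 450/(525×145×10³) + 290/(1000×46×10³) + 625/(350×208×10³) = 2.08×10⁻⁵ mm/N.
P = 0.422 / 2.08×10⁻⁵ = 20290 N = 20.29 kN, tensile.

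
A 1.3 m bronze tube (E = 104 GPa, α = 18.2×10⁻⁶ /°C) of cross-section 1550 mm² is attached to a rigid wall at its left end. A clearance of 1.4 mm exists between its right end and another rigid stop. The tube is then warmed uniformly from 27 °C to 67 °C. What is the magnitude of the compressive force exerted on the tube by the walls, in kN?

Unrestrained expansion: δ_free = αΔT L = 18.2×10⁻⁶ × 40 × 1300 = 0.9464 mm.
This is smaller than the 1.4 mm clearance, so the tube expands freely without reaching the stop — the stress is zero.

P ≈ 0 kN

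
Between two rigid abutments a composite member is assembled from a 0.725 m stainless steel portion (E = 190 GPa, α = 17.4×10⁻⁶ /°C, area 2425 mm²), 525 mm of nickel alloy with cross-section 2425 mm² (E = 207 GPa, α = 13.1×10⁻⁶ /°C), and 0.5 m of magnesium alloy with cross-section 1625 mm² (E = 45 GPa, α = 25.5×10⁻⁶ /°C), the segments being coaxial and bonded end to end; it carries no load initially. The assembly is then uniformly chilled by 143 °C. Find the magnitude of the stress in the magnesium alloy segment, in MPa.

σ ≈ 300 MPa (tensile)

Free thermal contraction of the whole bar: Σ αᵢΔT Lᵢ = 17.4×10⁻⁶×143×725 + 13.1×10⁻⁶×143×525 + 25.5×10⁻⁶×143×500 = 4.611 mm.
Since the ends are fixed, an axial force P builds up, equal in every segment, with P · Σ Lᵢ/(AᵢEᵢ) = δ_free.
The series flexibility is Σ Lᵢ/(AᵢEᵢ) = 725/(2425×190×10³) + 525/(2425×207×10³) + 500/(1625×45×10³) = 9.457×10⁻⁶ mm/N.
So P = 4.611 / 9.457×10⁻⁶ = 487.5 kN, tensile.
σ_{magnesium alloy} = P / A = 487500 / 1625 = 300 MPa.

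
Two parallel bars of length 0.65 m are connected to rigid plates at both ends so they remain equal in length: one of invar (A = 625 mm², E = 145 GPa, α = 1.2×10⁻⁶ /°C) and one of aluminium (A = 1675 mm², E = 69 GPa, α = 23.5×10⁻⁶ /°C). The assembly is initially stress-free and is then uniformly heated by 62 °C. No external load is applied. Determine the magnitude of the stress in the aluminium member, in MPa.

Equilibrium of a rigid end plate with no external load gives equal and opposite internal forces ±P in the two members. Since α_{aluminium} > α_{invar}, heating drives the aluminium into compression and the invar into tension.
Setting the final lengths equal and cancelling L: (α₁ − α₂)ΔT = P/(A₁E₁) + P/(A₂E₂).
|α₁ − α₂|·ΔT = 22.3×10⁻⁶ × 62 = 0.001383.
1/(A₁E₁) + 1/(A₂E₂) = 1/(625×145×10³) + 1/(1675×69×10³) = 1.969×10⁻⁸ N⁻¹.
P = 0.001383 / 1.969×10⁻⁸ = 70230 N = 70.23 kN.
σ_{aluminium} = P/A₂ = 70230/1675 = 41.93 MPa, compressive.

σ ≈ 41.9 MPa (compressive)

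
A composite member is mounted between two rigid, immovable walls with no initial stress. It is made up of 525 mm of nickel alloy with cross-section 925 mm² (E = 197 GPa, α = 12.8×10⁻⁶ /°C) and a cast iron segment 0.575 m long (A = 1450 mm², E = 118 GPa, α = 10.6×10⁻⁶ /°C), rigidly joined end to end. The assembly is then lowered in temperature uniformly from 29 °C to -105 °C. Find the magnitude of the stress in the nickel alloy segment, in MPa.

Free thermal contraction of the whole bar: Σ αᵢΔT Lᵢ = 12.8×10⁻⁶×134×525 + 10.6×10⁻⁶×134×575 = 1.717 mm.
The walls prevent any net length change, so an axial force P (same in every segment) develops. Compatibility: P · Σ Lᵢ/(AᵢEᵢ) = δ_free.
Σ Lᵢ/(AᵢEᵢ) = 525/(925×197×10³) + 575/(1450×118×10³) = 6.242×10⁻⁶ mm/N.
So P = 1.717 / 6.242×10⁻⁶ = 275.1 kN, tensile.
σ_{nickel alloy} = P / A = 275100 / 925 = 297.4 MPa.

σ ≈ 297 MPa (tensile)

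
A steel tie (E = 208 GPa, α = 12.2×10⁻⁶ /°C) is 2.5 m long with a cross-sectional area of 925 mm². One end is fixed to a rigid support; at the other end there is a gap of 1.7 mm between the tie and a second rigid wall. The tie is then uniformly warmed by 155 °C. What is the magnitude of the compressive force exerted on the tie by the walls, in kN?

P ≈ 233 kN

Unrestrained expansion: δ_free = αΔT L = 12.2×10⁻⁶ × 155 × 2500 = 4.727 mm.
After closing the 1.7 mm clearance, 4.727 − 1.7 = 3.027 mm of expansion remains to be suppressed by the wall.
That suppressed elongation corresponds to σ = E·Δ/L = 208×10³ × 3.027/2500 = 251.9 MPa.
Force on the wall = σA = 251.9 × 925 mm² = 233 kN.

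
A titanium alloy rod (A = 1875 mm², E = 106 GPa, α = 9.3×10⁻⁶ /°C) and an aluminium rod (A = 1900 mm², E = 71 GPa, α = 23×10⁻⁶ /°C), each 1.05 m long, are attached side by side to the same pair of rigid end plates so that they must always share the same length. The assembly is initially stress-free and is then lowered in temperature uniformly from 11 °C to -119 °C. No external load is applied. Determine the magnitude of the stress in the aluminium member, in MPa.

σ ≈ 75.3 MPa (tensile)

Both members must finish at the same length. With the larger α, the aluminium tends to over-contract; the plates restrain it, putting the aluminium in tension and the titanium alloy in compression. With no external load the two internal forces are equal and opposite, magnitude P.
Setting the final lengths equal and cancelling L: (α₁ − α₂)ΔT = P/(A₁E₁) + P/(A₂E₂).
|α₁ − α₂|·ΔT = 13.7×10⁻⁶ × 130 = 0.001781.
1/(A₁E₁) + 1/(A₂E₂) = 1/(1875×106×10³) + 1/(1900×71×10³) = 1.244×10⁻⁸ N⁻¹.
So P = 0.001781 / 1.244×10⁻⁸ = 143.1 kN.
σ_{aluminium} = P/A₂ = 143100/1900 = 75.32 MPa, tensile.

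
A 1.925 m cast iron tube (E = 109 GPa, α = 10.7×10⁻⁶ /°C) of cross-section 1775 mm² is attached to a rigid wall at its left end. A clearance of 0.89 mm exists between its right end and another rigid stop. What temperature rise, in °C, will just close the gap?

The gap closes when αΔT L = 0.89 mm, since the tube is still unstressed at that instant.
So ΔT = g/(αL) = 0.89/(10.7×10⁻⁶ × 1925) = 43.21 °C.

ΔT ≈ 43.2 °C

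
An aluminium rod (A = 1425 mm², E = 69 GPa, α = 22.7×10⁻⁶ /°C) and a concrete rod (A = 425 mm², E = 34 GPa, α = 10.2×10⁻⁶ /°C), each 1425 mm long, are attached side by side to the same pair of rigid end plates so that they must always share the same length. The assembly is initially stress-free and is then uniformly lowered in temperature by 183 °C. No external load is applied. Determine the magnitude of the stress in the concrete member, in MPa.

The aluminium has the larger α, so on cooling it would change length more than the concrete if both were free. The rigid plates force a common final length, so the aluminium is put into tension and the concrete into compression, with equal and opposite forces P (no external load).
Setting the final lengths equal and cancelling L: (α₁ − α₂)ΔT = P/(A₁E₁) + P/(A₂E₂).
|α₁ − α₂|·ΔT = 12.5×10⁻⁶ × 183 = 0.002287.
1/(A₁E₁) + 1/(A₂E₂) = 1/(1425×69×10³) + 1/(425×34×10³) = 7.937×10⁻⁸ N⁻¹.
So P = 0.002287 / 7.937×10⁻⁸ = 28.82 kN.
σ_{concrete} = P/A₂ = 28820/425 = 67.81 MPa, compressive.

σ ≈ 67.8 MPa (compressive)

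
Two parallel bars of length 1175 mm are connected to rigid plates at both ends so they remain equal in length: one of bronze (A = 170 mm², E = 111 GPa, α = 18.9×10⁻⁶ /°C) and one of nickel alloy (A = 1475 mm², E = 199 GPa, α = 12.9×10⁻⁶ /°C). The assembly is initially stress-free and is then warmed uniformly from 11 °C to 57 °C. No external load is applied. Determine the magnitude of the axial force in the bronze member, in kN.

Equilibrium of a rigid end plate with no external load gives equal and opposite internal forces ±P in the two members. Since α_{bronze} > α_{nickel alloy}, heating drives the bronze into compression and the nickel alloy into tension.
Setting the final lengths equal and cancelling L: (α₁ − α₂)ΔT = P/(A₁E₁) + P/(A₂E₂).
|α₁ − α₂|·ΔT = 6×10⁻⁶ × 46 = 0.000276.
1/(A₁E₁) + 1/(A₂E₂) = 1/(170×111×10³) + 1/(1475×199×10³) = 5.64×10⁻⁸ N⁻¹.
P = 0.000276 / 5.64×10⁻⁸ = 4894 N = 4.894 kN.

P ≈ 4.89 kN (compressive in the bronze)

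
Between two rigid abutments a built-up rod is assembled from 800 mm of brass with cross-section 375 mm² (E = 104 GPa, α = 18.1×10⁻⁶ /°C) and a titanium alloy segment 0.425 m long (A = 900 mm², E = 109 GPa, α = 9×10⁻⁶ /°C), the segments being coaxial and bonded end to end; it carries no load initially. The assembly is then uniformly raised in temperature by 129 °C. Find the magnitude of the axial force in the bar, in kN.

If the supports were absent, the total length change would be Σ αᵢΔT Lᵢ = 18.1×10⁻⁶×129×800 + 9×10⁻⁶×129×425 = 2.361 mm.
Since the ends are fixed, an axial force P builds up, equal in every segment, with P · Σ Lᵢ/(AᵢEᵢ) = δ_free.
The series flexibility is Σ Lᵢ/(AᵢEᵢ) = 800/(375×104×10³) + 425/(900×109×10³) = 2.485×10⁻⁵ mm/N.
Hence P = δ_free / Σ(L/AE) = 2.361/2.485×10⁻⁵ = 95.04 kN (compressive).

P ≈ 95 kN (compressive)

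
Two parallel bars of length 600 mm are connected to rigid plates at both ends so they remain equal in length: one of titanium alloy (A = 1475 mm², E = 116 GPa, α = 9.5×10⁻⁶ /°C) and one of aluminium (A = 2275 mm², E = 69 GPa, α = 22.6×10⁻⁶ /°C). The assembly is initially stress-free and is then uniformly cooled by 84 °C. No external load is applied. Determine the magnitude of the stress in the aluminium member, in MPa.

Both members must finish at the same length. With the larger α, the aluminium tends to over-contract; the plates restrain it, putting the aluminium in tension and the titanium alloy in compression. With no external load the two internal forces are equal and opposite, magnitude P.
Equating the net (thermal + elastic) strains gives |α₁ − α₂|·ΔT = P·[1/(A₁E₁) + 1/(A₂E₂)].
|α₁ − α₂|·ΔT = 13.1×10⁻⁶ × 84 = 0.0011.
1/(A₁E₁) + 1/(A₂E₂) = 1/(1475×116×10³) + 1/(2275×69×10³) = 1.221×10⁻⁸ N⁻¹.
P = 0.0011 / 1.221×10⁻⁸ = 90090 N = 90.09 kN.
σ_{aluminium} = P/A₂ = 90090/2275 = 39.6 MPa, tensile.

σ ≈ 39.6 MPa (tensile)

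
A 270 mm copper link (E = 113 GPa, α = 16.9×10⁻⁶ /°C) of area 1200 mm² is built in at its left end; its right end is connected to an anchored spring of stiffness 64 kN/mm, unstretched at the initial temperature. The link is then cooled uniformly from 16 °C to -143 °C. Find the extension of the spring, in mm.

δ ≈ 0.644 mm

If the spring were absent the link would shorten by αΔT L = 16.9×10⁻⁶ × 159 × 270 = 0.7255 mm.
With a force P in the spring, the elastic change of the link is PL/(AE) and that of the spring is P/k; compatibility requires their sum to equal δ_free.
So P = δ_free / [L/(AE) + 1/k] = 0.7255 / [ 270/(1200×113×10³) + 1/(64×10³) ].
P = 0.7255 / 1.762×10⁻⁵ = 41180 N.
Spring extension = P/k = 41180/(64×10³) = 0.6435 mm.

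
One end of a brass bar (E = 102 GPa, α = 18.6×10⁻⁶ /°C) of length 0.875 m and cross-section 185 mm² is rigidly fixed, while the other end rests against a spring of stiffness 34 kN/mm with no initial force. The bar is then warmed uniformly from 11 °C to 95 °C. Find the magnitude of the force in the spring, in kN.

P ≈ 18 kN

Free thermal expansion: δ_free = αΔT L = 18.6×10⁻⁶ × 84 × 875 = 1.367 mm.
With a force P in the spring, the elastic change of the bar is PL/(AE) and that of the spring is P/k; compatibility requires their sum to equal δ_free.
P [ L/(AE) + 1/k ] = δ_free → P [ 875/(185×102×10³) + 1/(34×10³) ] = 1.367.
P = 1.367 / 7.578×10⁻⁵ = 18040 N.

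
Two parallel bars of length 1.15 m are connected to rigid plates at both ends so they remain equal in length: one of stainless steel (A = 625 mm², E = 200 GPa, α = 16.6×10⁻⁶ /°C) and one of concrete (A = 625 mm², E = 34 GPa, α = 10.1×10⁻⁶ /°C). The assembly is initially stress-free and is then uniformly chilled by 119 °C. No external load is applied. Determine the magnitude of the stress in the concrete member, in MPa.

Equilibrium of a rigid end plate with no external load gives equal and opposite internal forces ±P in the two members. Since α_{stainless steel} > α_{concrete}, cooling drives the stainless steel into tension and the concrete into compression.
Setting the final lengths equal and cancelling L: (α₁ − α₂)ΔT = P/(A₁E₁) + P/(A₂E₂).
|α₁ − α₂|·ΔT = 6.5×10⁻⁶ × 119 = 0.0007735.
1/(A₁E₁) + 1/(A₂E₂) = 1/(625×200×10³) + 1/(625×34×10³) = 5.506×10⁻⁸ N⁻¹.
P = 0.0007735 / 5.506×10⁻⁸ = 14050 N = 14.05 kN.
σ_{concrete} = P/A₂ = 14050/625 = 22.48 MPa, compressive.

σ ≈ 22.5 MPa (compressive)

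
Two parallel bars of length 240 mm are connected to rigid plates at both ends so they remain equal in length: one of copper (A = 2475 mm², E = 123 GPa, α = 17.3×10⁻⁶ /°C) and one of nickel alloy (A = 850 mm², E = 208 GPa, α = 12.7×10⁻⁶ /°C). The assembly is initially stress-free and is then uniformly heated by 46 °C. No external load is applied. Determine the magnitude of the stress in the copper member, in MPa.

σ ≈ 9.56 MPa (compressive)

Equilibrium of a rigid end plate with no external load gives equal and opposite internal forces ±P in the two members. Since α_{copper} > α_{nickel alloy}, heating drives the copper into compression and the nickel alloy into tension.
Setting the final lengths equal and cancelling L: (α₁ − α₂)ΔT = P/(A₁E₁) + P/(A₂E₂).
|α₁ − α₂|·ΔT = 4.6×10⁻⁶ × 46 = 0.0002116.
1/(A₁E₁) + 1/(A₂E₂) = 1/(2475×123×10³) + 1/(850×208×10³) = 8.941×10⁻⁹ N⁻¹.
So P = 0.0002116 / 8.941×10⁻⁹ = 23.67 kN.
σ_{copper} = P/A₁ = 23670/2475 = 9.562 MPa, compressive.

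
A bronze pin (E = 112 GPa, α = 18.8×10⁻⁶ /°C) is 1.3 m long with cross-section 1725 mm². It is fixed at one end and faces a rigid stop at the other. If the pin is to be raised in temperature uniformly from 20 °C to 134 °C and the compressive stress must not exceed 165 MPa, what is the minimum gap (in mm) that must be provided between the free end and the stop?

g ≈ 0.871 mm

Free expansion if unrestrained: δ_free = αΔT L = 18.8×10⁻⁶ × 114 × 1300 = 2.786 mm.
At the allowable stress the elastic shortening the wall may impose is σL/E = 165 × 1300 / (112×10³) = 1.915 mm.
The gap must absorb the remainder: g_min = 2.786 − 1.915 = 0.871 mm.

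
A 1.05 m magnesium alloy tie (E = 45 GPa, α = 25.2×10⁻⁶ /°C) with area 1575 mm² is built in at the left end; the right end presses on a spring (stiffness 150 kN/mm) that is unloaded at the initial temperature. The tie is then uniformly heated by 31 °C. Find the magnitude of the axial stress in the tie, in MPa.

The unrestrained thermal change is αΔT L = 25.2×10⁻⁶ × 31 × 1050 = 0.8203 mm.
Let P be the compressive force at the spring. The tie shortens elastically by PL/(AE) and the spring compresses by P/k; together these equal δ_free.
P [ L/(AE) + 1/k ] = δ_free → P [ 1050/(1575×45×10³) + 1/(150×10³) ] = 0.8203.
P = 0.8203 / 2.148×10⁻⁵ = 38180 N.
σ = P/A = 38180/1575 = 24.24 MPa.

σ ≈ 24.2 MPa (compressive)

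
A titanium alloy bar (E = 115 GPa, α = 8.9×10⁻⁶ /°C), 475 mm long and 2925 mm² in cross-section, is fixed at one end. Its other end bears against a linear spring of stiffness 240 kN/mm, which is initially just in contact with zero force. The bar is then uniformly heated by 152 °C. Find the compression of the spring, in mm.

δ ≈ 0.48 mm

If the spring were absent the bar would lengthen by αΔT L = 8.9×10⁻⁶ × 152 × 475 = 0.6426 mm.
Let P be the compressive force at the spring. The bar shortens elastically by PL/(AE) and the spring compresses by P/k; together these equal δ_free.
So P = δ_free / [L/(AE) + 1/k] = 0.6426 / [ 475/(2925×115×10³) + 1/(240×10³) ].
P = 0.6426 / 5.579×10⁻⁶ = 115200 N.
Spring compression = P/k = 115200/(240×10³) = 0.4799 mm.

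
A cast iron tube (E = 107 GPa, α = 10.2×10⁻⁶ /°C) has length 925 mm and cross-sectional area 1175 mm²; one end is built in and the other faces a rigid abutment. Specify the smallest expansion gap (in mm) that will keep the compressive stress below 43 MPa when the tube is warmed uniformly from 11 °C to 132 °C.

g ≈ 0.77 mm

With no wall the tube would lengthen by αΔT L = 10.2×10⁻⁶ × 121 × 925 = 1.142 mm.
A stress of 43 MPa corresponds to the wall pushing the tube back by σL/E = 43×925/(107×10³) = 0.3717 mm.
So the gap has to take up the difference, g_min = δ_free − σL/E = 1.142 − 0.3717 = 0.7699 mm.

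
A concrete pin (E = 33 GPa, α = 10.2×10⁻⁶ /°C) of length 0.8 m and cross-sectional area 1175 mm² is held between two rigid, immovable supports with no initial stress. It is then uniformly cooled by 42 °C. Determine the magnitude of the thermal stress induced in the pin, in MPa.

σ ≈ 14.1 MPa (tensile)

Because both ends are immovable the net strain is zero, and the suppressed thermal strain is αΔT = 10.2×10⁻⁶ × 42 = 428.4×10⁻⁶.
σ = EαΔT = 33×10³ × 10.2×10⁻⁶ × 42 = 14.14 MPa (tensile; the pin is trying to contract).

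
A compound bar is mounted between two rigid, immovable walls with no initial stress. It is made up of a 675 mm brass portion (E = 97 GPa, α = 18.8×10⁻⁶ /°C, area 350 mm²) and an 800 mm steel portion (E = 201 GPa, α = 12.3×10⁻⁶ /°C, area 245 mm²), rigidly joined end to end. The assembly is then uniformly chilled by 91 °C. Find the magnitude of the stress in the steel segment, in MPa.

σ ≈ 232 MPa (tensile)

Free thermal contraction of the whole bar: Σ αᵢΔT Lᵢ = 18.8×10⁻⁶×91×675 + 12.3×10⁻⁶×91×800 = 2.05 mm.
Since the ends are fixed, an axial force P builds up, equal in every segment, with P · Σ Lᵢ/(AᵢEᵢ) = δ_free.
Σ Lᵢ/(AᵢEᵢ) = 675/(350×97×10³) + 800/(245×201×10³) = 3.613×10⁻⁵ mm/N.
Hence P = δ_free / Σ(L/AE) = 2.05/3.613×10⁻⁵ = 56.75 kN (tensile).
σ_{steel} = P / A = 56750 / 245 = 231.6 MPa.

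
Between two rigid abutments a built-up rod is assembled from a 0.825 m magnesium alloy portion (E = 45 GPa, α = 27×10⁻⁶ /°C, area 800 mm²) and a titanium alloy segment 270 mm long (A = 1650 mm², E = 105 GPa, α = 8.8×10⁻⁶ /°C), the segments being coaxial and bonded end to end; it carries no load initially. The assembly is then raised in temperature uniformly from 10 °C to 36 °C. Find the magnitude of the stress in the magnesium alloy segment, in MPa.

σ ≈ 32.7 MPa (compressive)

If the supports were absent, the total length change would be Σ αᵢΔT Lᵢ = 27×10⁻⁶×26×825 + 8.8×10⁻⁶×26×270 = 0.6409 mm.
Since the ends are fixed, an axial force P builds up, equal in every segment, with P · Σ Lᵢ/(AᵢEᵢ) = δ_free.
Σ Lᵢ/(AᵢEᵢ) = 825/(800×45×10³) + 270/(1650×105×10³) = 2.448×10⁻⁵ mm/N.
So P = 0.6409 / 2.448×10⁻⁵ = 26.19 kN, compressive.
σ_{magnesium alloy} = P / A = 26190 / 800 = 32.73 MPa.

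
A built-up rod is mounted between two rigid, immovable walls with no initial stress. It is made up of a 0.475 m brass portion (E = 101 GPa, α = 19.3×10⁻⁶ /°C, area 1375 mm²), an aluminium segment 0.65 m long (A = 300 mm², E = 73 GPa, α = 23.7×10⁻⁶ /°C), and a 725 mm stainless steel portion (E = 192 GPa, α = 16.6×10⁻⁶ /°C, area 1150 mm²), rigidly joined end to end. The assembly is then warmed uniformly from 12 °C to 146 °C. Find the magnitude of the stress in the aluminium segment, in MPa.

If the supports were absent, the total length change would be Σ αᵢΔT Lᵢ = 19.3×10⁻⁶×134×475 + 23.7×10⁻⁶×134×650 + 16.6×10⁻⁶×134×725 = 4.905 mm.
The walls prevent any net length change, so an axial force P (same in every segment) develops. Compatibility: P · Σ Lᵢ/(AᵢEᵢ) = δ_free.
The series flexibility is Σ Lᵢ/(AᵢEᵢ) = 475/(1375×101×10³) + 650/(300×73×10³) + 725/(1150×192×10³) = 3.638×10⁻⁵ mm/N.
P = 4.905 / 3.638×10⁻⁵ = 134800 N = 134.8 kN, compressive.
σ_{aluminium} = P / A = 134800 / 300 = 449.4 MPa.

σ ≈ 449 MPa (compressive)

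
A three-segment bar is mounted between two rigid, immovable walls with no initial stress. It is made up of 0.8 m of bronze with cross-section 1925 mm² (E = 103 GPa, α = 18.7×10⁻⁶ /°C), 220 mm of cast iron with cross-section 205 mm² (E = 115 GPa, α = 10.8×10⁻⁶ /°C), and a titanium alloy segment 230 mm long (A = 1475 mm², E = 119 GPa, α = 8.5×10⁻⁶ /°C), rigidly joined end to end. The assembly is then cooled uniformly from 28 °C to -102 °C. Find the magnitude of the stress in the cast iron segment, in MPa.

σ ≈ 833 MPa (tensile)

Free thermal contraction of the whole bar: Σ αᵢΔT Lᵢ = 18.7×10⁻⁶×130×800 + 10.8×10⁻⁶×130×220 + 8.5×10⁻⁶×130×230 = 2.508 mm.
The rigid supports impose zero overall length change; the single axial force P common to all segments must satisfy P Σ Lᵢ/(AᵢEᵢ) = δ_free.
The series flexibility is Σ Lᵢ/(AᵢEᵢ) = 800/(1925×103×10³) + 220/(205×115×10³) + 230/(1475×119×10³) = 1.468×10⁻⁵ mm/N.
P = 2.508 / 1.468×10⁻⁵ = 170900 N = 170.9 kN, tensile.
σ_{cast iron} = P / A = 170900 / 205 = 833.5 MPa.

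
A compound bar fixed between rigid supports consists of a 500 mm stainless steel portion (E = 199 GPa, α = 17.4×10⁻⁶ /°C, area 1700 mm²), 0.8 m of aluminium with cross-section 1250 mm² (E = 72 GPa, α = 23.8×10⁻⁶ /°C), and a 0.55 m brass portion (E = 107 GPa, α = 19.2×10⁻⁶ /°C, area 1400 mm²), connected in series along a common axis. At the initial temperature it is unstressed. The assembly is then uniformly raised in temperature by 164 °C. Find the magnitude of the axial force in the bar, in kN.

P ≈ 447 kN (compressive)

With the walls removed the bar would change length by δ_free = Σ αᵢΔT Lᵢ = 17.4×10⁻⁶×164×500 + 23.8×10⁻⁶×164×800 + 19.2×10⁻⁶×164×550 = 6.281 mm.
The walls prevent any net length change, so an axial force P (same in every segment) develops. Compatibility: P · Σ Lᵢ/(AᵢEᵢ) = δ_free.
The series flexibility is Σ Lᵢ/(AᵢEᵢ) = 500/(1700×199×10³) + 800/(1250×72×10³) + 550/(1400×107×10³) = 1.404×10⁻⁵ mm/N.
P = 6.281 / 1.404×10⁻⁵ = 447400 N = 447.4 kN, compressive.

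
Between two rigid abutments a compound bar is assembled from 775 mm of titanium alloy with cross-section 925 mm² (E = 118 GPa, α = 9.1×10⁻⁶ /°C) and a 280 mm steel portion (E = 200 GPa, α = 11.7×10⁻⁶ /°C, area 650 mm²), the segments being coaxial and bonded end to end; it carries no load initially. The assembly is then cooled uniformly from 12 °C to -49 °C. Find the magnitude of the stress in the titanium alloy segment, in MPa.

With the walls removed the bar would change length by δ_free = Σ αᵢΔT Lᵢ = 9.1×10⁻⁶×61×775 + 11.7×10⁻⁶×61×280 = 0.63 mm.
Since the ends are fixed, an axial force P builds up, equal in every segment, with P · Σ Lᵢ/(AᵢEᵢ) = δ_free.
Σ Lᵢ/(AᵢEᵢ) = 775/(925×118×10³) + 280/(650×200×10³) = 9.254×10⁻⁶ mm/N.
P = 0.63 / 9.254×10⁻⁶ = 68080 N = 68.08 kN, tensile.
σ_{titanium alloy} = P / A = 68080 / 925 = 73.6 MPa.

σ ≈ 73.6 MPa (tensile)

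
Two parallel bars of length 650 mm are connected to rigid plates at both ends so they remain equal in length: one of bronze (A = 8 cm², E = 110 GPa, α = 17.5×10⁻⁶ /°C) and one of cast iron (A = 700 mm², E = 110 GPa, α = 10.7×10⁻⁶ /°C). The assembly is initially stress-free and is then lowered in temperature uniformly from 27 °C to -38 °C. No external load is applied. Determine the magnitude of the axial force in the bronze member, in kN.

P ≈ 18.2 kN (tensile in the bronze)

Both members must finish at the same length. With the larger α, the bronze tends to over-contract; the plates restrain it, putting the bronze in tension and the cast iron in compression. With no external load the two internal forces are equal and opposite, magnitude P.
Equating the net (thermal + elastic) strains gives |α₁ − α₂|·ΔT = P·[1/(A₁E₁) + 1/(A₂E₂)].
|α₁ − α₂|·ΔT = 6.8×10⁻⁶ × 65 = 0.000442.
1/(A₁E₁) + 1/(A₂E₂) = 1/(800×110×10³) + 1/(700×110×10³) = 2.435×10⁻⁸ N⁻¹.
So P = 0.000442 / 2.435×10⁻⁸ = 18.15 kN.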